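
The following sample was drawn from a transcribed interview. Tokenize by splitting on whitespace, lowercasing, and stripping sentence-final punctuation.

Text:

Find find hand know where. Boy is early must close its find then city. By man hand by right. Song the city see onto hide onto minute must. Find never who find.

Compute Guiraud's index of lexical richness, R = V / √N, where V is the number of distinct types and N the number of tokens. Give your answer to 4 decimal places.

4.0659

N = 32, V = 23.
√N = 5.656854
R = 23 / 5.656854 = 4.0659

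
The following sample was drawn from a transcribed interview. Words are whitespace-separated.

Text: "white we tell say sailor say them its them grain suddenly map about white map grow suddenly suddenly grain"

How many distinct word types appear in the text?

Distinct types: {about, grain, grow, its, map, sailor, say, suddenly, tell, them, we, white}
V = 12

12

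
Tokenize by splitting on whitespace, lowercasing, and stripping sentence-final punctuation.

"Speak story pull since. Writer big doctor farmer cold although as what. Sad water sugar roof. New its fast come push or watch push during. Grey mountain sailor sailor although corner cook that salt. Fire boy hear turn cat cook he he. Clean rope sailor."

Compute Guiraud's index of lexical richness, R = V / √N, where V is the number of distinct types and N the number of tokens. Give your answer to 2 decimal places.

N = 45, V = 39.
√N = 6.708204
R = 39 / 6.708204 = 5.81

5.81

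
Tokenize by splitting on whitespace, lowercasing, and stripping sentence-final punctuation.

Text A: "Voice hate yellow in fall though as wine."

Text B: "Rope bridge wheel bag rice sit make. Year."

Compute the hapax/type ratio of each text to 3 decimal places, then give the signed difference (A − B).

0.000

A: hapax=8, V=8, ratio=1.000
B: hapax=8, V=8, ratio=1.000
Difference = 1.000 − 1.000 = 0.000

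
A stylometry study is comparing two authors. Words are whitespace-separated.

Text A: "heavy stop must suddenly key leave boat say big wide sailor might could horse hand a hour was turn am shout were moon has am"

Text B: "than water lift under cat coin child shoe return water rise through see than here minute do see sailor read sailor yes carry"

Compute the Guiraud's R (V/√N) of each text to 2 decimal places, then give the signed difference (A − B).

0.84

A: V=24, N=25, R=4.80
B: V=19, N=23, R=3.96
Difference = 4.80 − 3.96 = 0.84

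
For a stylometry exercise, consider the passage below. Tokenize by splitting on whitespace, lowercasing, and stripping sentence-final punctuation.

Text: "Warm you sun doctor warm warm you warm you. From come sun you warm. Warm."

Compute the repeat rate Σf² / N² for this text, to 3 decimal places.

Frequencies: warm:6, you:4, sun:2, doctor:1, from:1, come:1
Σf² = 59; N² = 225
Repeat rate = 59 / 225 = 0.262

0.262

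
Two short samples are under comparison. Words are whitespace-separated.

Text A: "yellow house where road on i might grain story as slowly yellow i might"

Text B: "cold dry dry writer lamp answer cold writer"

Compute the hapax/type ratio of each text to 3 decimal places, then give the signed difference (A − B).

0.327

A: hapax=8, V=11, ratio=0.727
B: hapax=2, V=5, ratio=0.400
Difference = 0.727 − 0.400 = 0.327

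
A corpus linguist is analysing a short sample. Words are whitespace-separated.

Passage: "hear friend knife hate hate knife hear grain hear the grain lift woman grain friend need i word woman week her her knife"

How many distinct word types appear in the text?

Distinct types: {friend, grain, hate, hear, her, i, knife, lift, need, the, week, woman, word}
V = 13

13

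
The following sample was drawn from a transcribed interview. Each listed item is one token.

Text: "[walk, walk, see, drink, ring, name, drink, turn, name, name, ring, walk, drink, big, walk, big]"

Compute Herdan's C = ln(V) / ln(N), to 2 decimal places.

0.70

N = 16, V = 7.
ln(V) = 1.945910, ln(N) = 2.772589
C = 1.945910 / 2.772589 = 0.70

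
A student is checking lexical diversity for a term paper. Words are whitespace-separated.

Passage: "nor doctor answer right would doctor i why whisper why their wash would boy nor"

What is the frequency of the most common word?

Frequencies: nor:2, doctor:2, would:2, why:2, answer:1, right:1, i:1, whisper:1, their:1, wash:1, boy:1
Most common: 'nor' with frequency 2.

2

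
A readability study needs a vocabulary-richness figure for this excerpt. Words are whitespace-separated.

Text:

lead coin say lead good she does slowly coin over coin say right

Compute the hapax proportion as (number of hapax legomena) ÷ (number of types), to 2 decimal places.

Frequencies: coin:3, lead:2, say:2, good:1, she:1, does:1, slowly:1, over:1, right:1
Hapax count = 6; type count = 9.
Ratio = 6 / 9 = 0.67

0.67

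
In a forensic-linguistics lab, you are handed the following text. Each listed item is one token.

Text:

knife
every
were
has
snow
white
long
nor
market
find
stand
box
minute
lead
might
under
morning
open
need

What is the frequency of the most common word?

Frequencies: knife:1, every:1, were:1, has:1, snow:1, white:1, long:1, nor:1, market:1, find:1, stand:1, box:1, minute:1, lead:1, might:1, under:1, morning:1, open:1, need:1
Most common: 'knife' with frequency 1.

1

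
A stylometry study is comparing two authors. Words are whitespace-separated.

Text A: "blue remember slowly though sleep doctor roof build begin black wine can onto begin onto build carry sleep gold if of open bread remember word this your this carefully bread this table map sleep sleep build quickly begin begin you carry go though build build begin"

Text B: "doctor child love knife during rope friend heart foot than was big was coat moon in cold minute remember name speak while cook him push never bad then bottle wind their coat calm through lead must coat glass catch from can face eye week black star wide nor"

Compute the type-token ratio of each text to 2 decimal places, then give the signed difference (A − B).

TTR(A) = 28/46 = 0.61
TTR(B) = 45/48 = 0.94
Difference = 0.61 − 0.94 = -0.33

-0.33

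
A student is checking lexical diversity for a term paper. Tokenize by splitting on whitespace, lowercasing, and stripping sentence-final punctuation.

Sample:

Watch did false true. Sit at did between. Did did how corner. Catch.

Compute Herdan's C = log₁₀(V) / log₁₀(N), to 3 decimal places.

N = 13, V = 10.
log₁₀(V) = 1.000000, log₁₀(N) = 1.113943
C = 1.000000 / 1.113943 = 0.898

0.898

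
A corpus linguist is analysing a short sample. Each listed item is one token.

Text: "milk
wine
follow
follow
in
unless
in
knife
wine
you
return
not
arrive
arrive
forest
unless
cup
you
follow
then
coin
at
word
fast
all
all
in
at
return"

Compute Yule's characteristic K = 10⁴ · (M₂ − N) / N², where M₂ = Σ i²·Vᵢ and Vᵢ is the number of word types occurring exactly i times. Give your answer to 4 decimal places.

Frequencies: follow:3, in:3, wine:2, unless:2, you:2, return:2, arrive:2, at:2, all:2, milk:1, knife:1, not:1, forest:1, cup:1, then:1, coin:1, word:1, fast:1
N = 29. Frequency spectrum: V_1=9, V_2=7, V_3=2
M₂ = 1²·9 + 2²·7 + 3²·2 = 55
K = 10000 × (55 − 29) / 29² = 309.1558

309.1558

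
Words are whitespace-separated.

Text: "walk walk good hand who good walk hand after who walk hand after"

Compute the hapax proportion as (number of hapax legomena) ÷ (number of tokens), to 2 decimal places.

0.00

Frequencies: walk:4, hand:3, good:2, who:2, after:2
Hapax count = 0; token count = 13.
Ratio = 0 / 13 = 0.00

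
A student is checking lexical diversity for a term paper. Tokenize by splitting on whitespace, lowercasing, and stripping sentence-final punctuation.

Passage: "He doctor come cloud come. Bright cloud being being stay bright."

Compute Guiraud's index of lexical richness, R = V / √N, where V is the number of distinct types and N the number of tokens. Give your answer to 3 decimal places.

2.111

N = 11, V = 7.
√N = 3.316625
R = 7 / 3.316625 = 2.111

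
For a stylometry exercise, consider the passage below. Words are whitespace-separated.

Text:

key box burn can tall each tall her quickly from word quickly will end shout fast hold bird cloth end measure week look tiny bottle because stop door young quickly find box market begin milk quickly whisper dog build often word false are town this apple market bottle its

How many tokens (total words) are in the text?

49

Tokens: key, box, burn, can, tall, each, tall, her, quickly, from, word, quickly, will, end, shout, fast, hold, bird, cloth, end, measure, week, look, tiny, bottle, because, stop, door, young, quickly, find, box, market, begin, milk, quickly, whisper, dog, build, often, word, false, are, town, this, apple, market, bottle, its
N = 49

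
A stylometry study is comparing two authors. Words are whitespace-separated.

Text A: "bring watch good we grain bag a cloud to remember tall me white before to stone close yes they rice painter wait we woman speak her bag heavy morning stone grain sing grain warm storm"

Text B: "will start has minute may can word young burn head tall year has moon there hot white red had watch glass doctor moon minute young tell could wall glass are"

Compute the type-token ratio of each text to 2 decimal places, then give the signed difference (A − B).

TTR(A) = 29/35 = 0.83
TTR(B) = 25/30 = 0.83
Difference = 0.83 − 0.83 = 0.00

0.00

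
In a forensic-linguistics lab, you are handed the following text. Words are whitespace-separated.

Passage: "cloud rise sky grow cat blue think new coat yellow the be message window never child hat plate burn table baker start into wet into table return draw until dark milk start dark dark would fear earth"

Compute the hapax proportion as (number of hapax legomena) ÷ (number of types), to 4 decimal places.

Frequencies: dark:3, table:2, start:2, into:2, cloud:1, rise:1, sky:1, grow:1, cat:1, blue:1, think:1, new:1, coat:1, yellow:1, the:1, be:1, message:1, window:1, never:1, child:1, … (12 more, each freq 1)
Hapax count = 28; type count = 32.
Ratio = 28 / 32 = 0.8750

0.8750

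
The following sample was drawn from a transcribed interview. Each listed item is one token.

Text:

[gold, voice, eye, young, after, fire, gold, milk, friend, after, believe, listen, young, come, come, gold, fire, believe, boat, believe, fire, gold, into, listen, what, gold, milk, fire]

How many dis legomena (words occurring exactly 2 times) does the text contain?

5

Frequencies: gold:5, fire:4, believe:3, young:2, after:2, milk:2, listen:2, come:2, voice:1, eye:1, friend:1, boat:1, into:1, what:1
Words with frequency 2: after, come, listen, milk, young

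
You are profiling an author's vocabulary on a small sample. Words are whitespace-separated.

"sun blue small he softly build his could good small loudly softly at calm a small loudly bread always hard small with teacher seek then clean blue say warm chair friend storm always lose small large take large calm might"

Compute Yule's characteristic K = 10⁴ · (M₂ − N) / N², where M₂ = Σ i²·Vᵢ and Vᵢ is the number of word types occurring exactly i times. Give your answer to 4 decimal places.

Frequencies: small:5, blue:2, softly:2, loudly:2, calm:2, always:2, large:2, sun:1, he:1, build:1, his:1, could:1, good:1, at:1, a:1, bread:1, hard:1, with:1, teacher:1, seek:1, … (10 more, each freq 1)
N = 40. Frequency spectrum: V_1=23, V_2=6, V_5=1
M₂ = 1²·23 + 2²·6 + 5²·1 = 72
K = 10000 × (72 − 40) / 40² = 200.0000

200.0000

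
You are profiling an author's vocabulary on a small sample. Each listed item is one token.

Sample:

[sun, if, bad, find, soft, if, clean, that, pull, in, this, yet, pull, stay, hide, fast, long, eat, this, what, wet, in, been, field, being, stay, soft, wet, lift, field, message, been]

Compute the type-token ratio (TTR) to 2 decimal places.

0.72

N = 32 tokens, V = 23 types.
TTR = V / N = 23 / 32 = 0.72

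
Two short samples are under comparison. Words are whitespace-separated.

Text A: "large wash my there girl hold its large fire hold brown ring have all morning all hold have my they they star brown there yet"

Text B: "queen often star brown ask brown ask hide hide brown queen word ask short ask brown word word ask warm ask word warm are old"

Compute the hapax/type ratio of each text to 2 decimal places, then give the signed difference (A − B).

0.05

A: hapax=8, V=16, ratio=0.50
B: hapax=5, V=11, ratio=0.45
Difference = 0.50 − 0.45 = 0.05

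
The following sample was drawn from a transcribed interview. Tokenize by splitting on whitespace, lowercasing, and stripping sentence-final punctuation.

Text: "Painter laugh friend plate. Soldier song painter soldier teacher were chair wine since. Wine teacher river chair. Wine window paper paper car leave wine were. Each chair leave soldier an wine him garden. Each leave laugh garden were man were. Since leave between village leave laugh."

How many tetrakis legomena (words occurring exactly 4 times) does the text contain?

1

Frequencies: wine:5, leave:5, were:4, laugh:3, soldier:3, chair:3, painter:2, teacher:2, since:2, paper:2, each:2, garden:2, friend:1, plate:1, song:1, river:1, window:1, car:1, an:1, him:1, … (3 more, each freq 1)
Words with frequency 4: were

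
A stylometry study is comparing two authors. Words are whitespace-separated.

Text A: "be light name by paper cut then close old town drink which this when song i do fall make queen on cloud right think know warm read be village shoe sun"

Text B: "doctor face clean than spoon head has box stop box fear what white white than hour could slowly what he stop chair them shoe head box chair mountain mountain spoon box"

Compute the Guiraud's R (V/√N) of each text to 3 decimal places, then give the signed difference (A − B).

A: V=30, N=31, R=5.388
B: V=20, N=31, R=3.592
Difference = 5.388 − 3.592 = 1.796

1.796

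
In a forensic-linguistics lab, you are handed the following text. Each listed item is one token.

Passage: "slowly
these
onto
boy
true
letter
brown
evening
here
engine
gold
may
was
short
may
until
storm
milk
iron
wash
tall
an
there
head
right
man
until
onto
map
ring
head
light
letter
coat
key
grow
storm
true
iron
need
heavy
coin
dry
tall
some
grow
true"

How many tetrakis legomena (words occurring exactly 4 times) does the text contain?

Frequencies: true:3, onto:2, letter:2, may:2, until:2, storm:2, iron:2, tall:2, head:2, grow:2, slowly:1, these:1, boy:1, brown:1, evening:1, here:1, engine:1, gold:1, was:1, short:1, … (16 more, each freq 1)
Words with frequency 4: (none)

0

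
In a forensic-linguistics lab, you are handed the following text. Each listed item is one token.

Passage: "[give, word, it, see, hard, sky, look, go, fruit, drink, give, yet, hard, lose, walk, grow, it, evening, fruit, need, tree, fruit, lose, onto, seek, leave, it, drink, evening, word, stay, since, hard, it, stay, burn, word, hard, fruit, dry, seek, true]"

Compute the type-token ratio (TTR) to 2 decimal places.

0.60

N = 42 tokens, V = 25 types.
TTR = V / N = 25 / 42 = 0.60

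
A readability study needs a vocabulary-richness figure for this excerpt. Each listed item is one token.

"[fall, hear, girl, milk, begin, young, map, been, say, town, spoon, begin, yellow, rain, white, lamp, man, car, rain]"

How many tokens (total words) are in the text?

Tokens: fall, hear, girl, milk, begin, young, map, been, say, town, spoon, begin, yellow, rain, white, lamp, man, car, rain
N = 19

19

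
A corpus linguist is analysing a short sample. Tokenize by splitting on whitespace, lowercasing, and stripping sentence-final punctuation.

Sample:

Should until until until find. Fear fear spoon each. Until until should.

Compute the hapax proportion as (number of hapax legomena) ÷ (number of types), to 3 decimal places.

0.500

Frequencies: until:5, should:2, fear:2, find:1, spoon:1, each:1
Hapax count = 3; type count = 6.
Ratio = 3 / 6 = 0.500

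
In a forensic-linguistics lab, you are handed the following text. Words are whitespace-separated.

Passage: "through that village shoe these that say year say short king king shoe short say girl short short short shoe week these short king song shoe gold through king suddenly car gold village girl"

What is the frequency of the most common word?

6

Frequencies: short:6, shoe:4, king:4, say:3, through:2, that:2, village:2, these:2, girl:2, gold:2, year:1, week:1, song:1, suddenly:1, car:1
Most common: 'short' with frequency 6.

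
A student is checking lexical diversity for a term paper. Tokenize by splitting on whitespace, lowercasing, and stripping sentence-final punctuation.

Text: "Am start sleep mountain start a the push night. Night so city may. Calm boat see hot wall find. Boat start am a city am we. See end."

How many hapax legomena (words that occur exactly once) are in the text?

Frequencies: am:3, start:3, a:2, night:2, city:2, boat:2, see:2, sleep:1, mountain:1, the:1, push:1, so:1, may:1, calm:1, hot:1, wall:1, find:1, we:1, end:1
Hapax (freq=1): calm, end, find, hot, may, mountain, push, sleep, so, the, wall, we

12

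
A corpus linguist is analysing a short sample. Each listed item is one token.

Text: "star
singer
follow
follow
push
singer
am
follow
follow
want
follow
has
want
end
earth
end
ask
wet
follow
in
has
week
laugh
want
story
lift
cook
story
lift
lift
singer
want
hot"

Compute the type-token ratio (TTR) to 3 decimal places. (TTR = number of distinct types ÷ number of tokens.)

0.545

N = 33 tokens, V = 18 types.
TTR = V / N = 18 / 33 = 0.545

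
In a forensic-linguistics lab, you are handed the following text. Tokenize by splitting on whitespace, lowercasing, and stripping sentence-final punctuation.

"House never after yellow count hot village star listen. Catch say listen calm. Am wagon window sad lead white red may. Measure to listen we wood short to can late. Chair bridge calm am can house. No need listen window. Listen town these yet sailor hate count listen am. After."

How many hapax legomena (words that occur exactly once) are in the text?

27

Frequencies: listen:6, am:3, house:2, after:2, count:2, calm:2, window:2, to:2, can:2, never:1, yellow:1, hot:1, village:1, star:1, catch:1, say:1, wagon:1, sad:1, lead:1, white:1, … (16 more, each freq 1)
Hapax (freq=1): bridge, catch, chair, hate, hot, late, lead, may, measure, need, never, no, red, sad, sailor, say, short, star, these, town, village, wagon, we, white, wood, yellow, yet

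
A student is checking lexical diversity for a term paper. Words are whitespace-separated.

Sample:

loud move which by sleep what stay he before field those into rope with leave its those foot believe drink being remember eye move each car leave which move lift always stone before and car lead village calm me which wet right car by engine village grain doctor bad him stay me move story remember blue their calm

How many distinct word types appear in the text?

42

Distinct types: {always, and, bad, before, being, believe, blue, by, calm, car, doctor, drink, each, engine, eye, field, foot, grain, he, him, into, its, lead, leave, lift, loud, me, move, remember, right, rope, sleep, stay, stone, story, their, those, village, wet, what, which, with}
V = 42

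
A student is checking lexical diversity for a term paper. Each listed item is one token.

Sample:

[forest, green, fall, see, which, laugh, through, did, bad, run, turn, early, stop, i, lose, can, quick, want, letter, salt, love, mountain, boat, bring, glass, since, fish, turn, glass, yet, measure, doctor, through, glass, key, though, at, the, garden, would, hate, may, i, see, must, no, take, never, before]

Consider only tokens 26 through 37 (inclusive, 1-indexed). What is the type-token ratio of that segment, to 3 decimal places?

Segment tokens 26–37: since, fish, turn, glass, yet, measure, doctor, through, glass, key, though, at
Segment N = 12, segment V = 11.
TTR = 11 / 12 = 0.917

0.917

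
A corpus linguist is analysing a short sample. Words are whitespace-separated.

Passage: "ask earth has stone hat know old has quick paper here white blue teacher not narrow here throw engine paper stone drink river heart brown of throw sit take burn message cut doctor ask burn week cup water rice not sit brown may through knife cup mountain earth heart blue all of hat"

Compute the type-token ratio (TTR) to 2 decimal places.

N = 53 tokens, V = 37 types.
TTR = V / N = 37 / 53 = 0.70

0.70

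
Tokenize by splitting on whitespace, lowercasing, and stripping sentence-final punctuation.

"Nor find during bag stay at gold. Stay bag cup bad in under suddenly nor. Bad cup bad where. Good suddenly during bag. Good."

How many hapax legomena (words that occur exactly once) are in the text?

Frequencies: bag:3, bad:3, nor:2, during:2, stay:2, cup:2, suddenly:2, good:2, find:1, at:1, gold:1, in:1, under:1, where:1
Hapax (freq=1): at, find, gold, in, under, where

6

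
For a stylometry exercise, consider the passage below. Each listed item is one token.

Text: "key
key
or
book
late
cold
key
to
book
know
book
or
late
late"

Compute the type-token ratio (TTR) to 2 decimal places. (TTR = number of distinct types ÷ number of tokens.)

N = 14 tokens, V = 7 types.
TTR = V / N = 7 / 14 = 0.50

0.50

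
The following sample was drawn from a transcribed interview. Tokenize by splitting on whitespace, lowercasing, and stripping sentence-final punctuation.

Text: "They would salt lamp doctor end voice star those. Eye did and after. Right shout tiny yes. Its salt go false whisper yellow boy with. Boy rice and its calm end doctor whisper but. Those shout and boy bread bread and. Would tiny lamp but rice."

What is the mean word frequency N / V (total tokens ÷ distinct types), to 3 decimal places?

N = 46 tokens, V = 28 types.
Mean frequency = N / V = 46 / 28 = 1.643

1.643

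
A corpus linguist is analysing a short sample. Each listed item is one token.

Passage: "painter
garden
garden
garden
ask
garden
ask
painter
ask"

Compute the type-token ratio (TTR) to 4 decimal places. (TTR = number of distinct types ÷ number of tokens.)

N = 9 tokens, V = 3 types.
TTR = V / N = 3 / 9 = 0.3333

0.3333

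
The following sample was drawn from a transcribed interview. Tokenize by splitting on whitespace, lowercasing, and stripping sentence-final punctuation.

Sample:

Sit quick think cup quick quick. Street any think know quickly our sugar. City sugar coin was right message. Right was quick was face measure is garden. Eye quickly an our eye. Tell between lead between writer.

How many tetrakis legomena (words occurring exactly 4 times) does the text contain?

Frequencies: quick:4, was:3, think:2, quickly:2, our:2, sugar:2, right:2, eye:2, between:2, sit:1, cup:1, street:1, any:1, know:1, city:1, coin:1, message:1, face:1, measure:1, is:1, … (5 more, each freq 1)
Words with frequency 4: quick

1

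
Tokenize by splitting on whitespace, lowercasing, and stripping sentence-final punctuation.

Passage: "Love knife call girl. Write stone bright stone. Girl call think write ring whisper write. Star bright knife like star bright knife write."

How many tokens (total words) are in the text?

23

Tokens: love, knife, call, girl, write, stone, bright, stone, girl, call, think, write, ring, whisper, write, star, bright, knife, like, star, bright, knife, write
N = 23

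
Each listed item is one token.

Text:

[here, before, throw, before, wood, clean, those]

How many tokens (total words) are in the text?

Tokens: here, before, throw, before, wood, clean, those
N = 7

7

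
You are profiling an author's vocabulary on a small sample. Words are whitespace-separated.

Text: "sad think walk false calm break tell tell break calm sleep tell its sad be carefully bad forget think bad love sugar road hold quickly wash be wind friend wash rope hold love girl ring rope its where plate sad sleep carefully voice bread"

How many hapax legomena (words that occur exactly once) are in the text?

14

Frequencies: sad:3, tell:3, think:2, calm:2, break:2, sleep:2, its:2, be:2, carefully:2, bad:2, love:2, hold:2, wash:2, rope:2, walk:1, false:1, forget:1, sugar:1, road:1, quickly:1, … (8 more, each freq 1)
Hapax (freq=1): bread, false, forget, friend, girl, plate, quickly, ring, road, sugar, voice, walk, where, wind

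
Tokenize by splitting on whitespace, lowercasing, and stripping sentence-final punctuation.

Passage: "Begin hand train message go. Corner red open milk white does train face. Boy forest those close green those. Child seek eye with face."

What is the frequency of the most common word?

2

Frequencies: train:2, face:2, those:2, begin:1, hand:1, message:1, go:1, corner:1, red:1, open:1, milk:1, white:1, does:1, boy:1, forest:1, close:1, green:1, child:1, seek:1, eye:1, … (1 more, each freq 1)
Most common: 'train' with frequency 2.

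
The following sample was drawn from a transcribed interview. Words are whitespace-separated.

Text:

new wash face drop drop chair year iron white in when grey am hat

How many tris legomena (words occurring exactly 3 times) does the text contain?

0

Frequencies: drop:2, new:1, wash:1, face:1, chair:1, year:1, iron:1, white:1, in:1, when:1, grey:1, am:1, hat:1
Words with frequency 3: (none)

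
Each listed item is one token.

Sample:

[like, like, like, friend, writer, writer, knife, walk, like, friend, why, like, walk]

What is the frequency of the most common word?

Frequencies: like:5, friend:2, writer:2, walk:2, knife:1, why:1
Most common: 'like' with frequency 5.

5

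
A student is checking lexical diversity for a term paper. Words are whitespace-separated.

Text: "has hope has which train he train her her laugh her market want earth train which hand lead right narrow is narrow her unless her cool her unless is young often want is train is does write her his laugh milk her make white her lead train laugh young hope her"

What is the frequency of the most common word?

10

Frequencies: her:10, train:5, is:4, laugh:3, has:2, hope:2, which:2, want:2, lead:2, narrow:2, unless:2, young:2, he:1, market:1, earth:1, hand:1, right:1, cool:1, often:1, does:1, … (5 more, each freq 1)
Most common: 'her' with frequency 10.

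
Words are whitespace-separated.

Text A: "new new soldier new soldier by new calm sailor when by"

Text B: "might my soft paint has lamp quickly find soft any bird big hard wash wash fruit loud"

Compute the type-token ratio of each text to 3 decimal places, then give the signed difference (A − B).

-0.337

TTR(A) = 6/11 = 0.545
TTR(B) = 15/17 = 0.882
Difference = 0.545 − 0.882 = -0.337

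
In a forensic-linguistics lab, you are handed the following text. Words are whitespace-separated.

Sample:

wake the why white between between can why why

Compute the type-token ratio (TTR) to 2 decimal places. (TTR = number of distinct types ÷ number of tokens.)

0.67

N = 9 tokens, V = 6 types.
TTR = V / N = 6 / 9 = 0.67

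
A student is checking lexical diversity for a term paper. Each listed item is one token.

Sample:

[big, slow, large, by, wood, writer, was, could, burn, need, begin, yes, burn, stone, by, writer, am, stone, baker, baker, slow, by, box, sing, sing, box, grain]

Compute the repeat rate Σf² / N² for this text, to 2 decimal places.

0.06

Frequencies: by:3, slow:2, writer:2, burn:2, stone:2, baker:2, box:2, sing:2, big:1, large:1, wood:1, was:1, could:1, need:1, begin:1, yes:1, am:1, grain:1
Σf² = 47; N² = 729
Repeat rate = 47 / 729 = 0.06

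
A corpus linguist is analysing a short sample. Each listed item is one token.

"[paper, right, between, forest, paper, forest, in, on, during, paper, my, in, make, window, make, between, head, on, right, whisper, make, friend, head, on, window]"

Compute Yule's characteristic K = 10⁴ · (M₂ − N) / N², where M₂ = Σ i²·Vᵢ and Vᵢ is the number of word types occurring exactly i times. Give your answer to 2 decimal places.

Frequencies: paper:3, on:3, make:3, right:2, between:2, forest:2, in:2, window:2, head:2, during:1, my:1, whisper:1, friend:1
N = 25. Frequency spectrum: V_1=4, V_2=6, V_3=3
M₂ = 1²·4 + 2²·6 + 3²·3 = 55
K = 10000 × (55 − 25) / 25² = 480.00

480.00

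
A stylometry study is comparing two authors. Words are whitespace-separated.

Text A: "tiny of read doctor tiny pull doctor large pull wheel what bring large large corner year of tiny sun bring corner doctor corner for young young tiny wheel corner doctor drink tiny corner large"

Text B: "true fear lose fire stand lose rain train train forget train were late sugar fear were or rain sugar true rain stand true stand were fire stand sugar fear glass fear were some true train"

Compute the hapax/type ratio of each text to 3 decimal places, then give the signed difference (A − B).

A: hapax=6, V=15, ratio=0.400
B: hapax=5, V=14, ratio=0.357
Difference = 0.400 − 0.357 = 0.043

0.043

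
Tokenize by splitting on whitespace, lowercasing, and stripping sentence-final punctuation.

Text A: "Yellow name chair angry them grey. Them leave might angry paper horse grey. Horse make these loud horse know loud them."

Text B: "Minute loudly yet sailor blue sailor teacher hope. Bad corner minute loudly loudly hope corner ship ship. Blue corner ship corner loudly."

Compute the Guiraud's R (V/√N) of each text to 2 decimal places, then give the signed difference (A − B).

0.93

A: V=14, N=21, R=3.06
B: V=10, N=22, R=2.13
Difference = 3.06 − 2.13 = 0.93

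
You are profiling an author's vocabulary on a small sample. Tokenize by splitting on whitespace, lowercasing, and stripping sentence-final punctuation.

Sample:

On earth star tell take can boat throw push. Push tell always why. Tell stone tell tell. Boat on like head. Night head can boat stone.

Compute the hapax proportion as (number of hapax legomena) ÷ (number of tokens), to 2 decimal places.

Frequencies: tell:5, boat:3, on:2, can:2, push:2, stone:2, head:2, earth:1, star:1, take:1, throw:1, always:1, why:1, like:1, night:1
Hapax count = 8; token count = 26.
Ratio = 8 / 26 = 0.31

0.31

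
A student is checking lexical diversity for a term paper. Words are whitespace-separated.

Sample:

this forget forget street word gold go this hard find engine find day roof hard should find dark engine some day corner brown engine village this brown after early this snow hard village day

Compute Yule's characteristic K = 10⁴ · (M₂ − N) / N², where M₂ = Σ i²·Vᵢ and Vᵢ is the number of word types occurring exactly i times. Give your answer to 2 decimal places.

363.32

Frequencies: this:4, hard:3, find:3, engine:3, day:3, forget:2, brown:2, village:2, street:1, word:1, gold:1, go:1, roof:1, should:1, dark:1, some:1, corner:1, after:1, early:1, snow:1
N = 34. Frequency spectrum: V_1=12, V_2=3, V_3=4, V_4=1
M₂ = 1²·12 + 2²·3 + 3²·4 + 4²·1 = 76
K = 10000 × (76 − 34) / 34² = 363.32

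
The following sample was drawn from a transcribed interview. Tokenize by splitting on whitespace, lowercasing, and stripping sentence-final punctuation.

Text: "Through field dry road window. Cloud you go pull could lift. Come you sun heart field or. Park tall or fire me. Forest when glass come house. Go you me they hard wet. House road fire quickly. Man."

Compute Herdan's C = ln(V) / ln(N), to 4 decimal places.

0.9160

N = 38, V = 28.
ln(V) = 3.332205, ln(N) = 3.637586
C = 3.332205 / 3.637586 = 0.9160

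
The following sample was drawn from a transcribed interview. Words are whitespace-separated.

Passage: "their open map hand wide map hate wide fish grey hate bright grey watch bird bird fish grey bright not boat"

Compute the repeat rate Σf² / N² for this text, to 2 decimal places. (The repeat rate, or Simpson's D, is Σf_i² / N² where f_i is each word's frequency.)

0.09

Frequencies: grey:3, map:2, wide:2, hate:2, fish:2, bright:2, bird:2, their:1, open:1, hand:1, watch:1, not:1, boat:1
Σf² = 39; N² = 441
Repeat rate = 39 / 441 = 0.09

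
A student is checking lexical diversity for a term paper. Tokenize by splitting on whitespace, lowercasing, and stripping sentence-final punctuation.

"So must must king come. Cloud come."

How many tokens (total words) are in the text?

Tokens: so, must, must, king, come, cloud, come
N = 7

7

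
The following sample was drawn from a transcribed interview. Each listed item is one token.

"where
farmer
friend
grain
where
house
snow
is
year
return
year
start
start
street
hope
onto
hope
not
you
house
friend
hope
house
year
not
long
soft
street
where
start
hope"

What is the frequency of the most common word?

4

Frequencies: hope:4, where:3, house:3, year:3, start:3, friend:2, street:2, not:2, farmer:1, grain:1, snow:1, is:1, return:1, onto:1, you:1, long:1, soft:1
Most common: 'hope' with frequency 4.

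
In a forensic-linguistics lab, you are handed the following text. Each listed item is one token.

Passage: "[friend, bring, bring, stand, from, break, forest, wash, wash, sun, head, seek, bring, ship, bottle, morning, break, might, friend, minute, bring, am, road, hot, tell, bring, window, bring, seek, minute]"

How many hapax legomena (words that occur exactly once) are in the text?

14

Frequencies: bring:6, friend:2, break:2, wash:2, seek:2, minute:2, stand:1, from:1, forest:1, sun:1, head:1, ship:1, bottle:1, morning:1, might:1, am:1, road:1, hot:1, tell:1, window:1
Hapax (freq=1): am, bottle, forest, from, head, hot, might, morning, road, ship, stand, sun, tell, window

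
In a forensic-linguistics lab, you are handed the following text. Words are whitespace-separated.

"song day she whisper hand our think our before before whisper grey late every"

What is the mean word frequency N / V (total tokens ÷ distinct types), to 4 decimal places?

N = 14 tokens, V = 11 types.
Mean frequency = N / V = 14 / 11 = 1.2727

1.2727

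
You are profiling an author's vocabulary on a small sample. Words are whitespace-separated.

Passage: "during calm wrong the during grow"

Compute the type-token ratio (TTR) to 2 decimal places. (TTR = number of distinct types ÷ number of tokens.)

0.83

N = 6 tokens, V = 5 types.
TTR = V / N = 5 / 6 = 0.83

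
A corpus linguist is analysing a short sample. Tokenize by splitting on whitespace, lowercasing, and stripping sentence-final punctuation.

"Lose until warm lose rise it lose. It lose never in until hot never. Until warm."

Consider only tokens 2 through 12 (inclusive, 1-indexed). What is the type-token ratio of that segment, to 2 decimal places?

0.64

Segment tokens 2–12: until, warm, lose, rise, it, lose, it, lose, never, in, until
Segment N = 11, segment V = 7.
TTR = 7 / 11 = 0.64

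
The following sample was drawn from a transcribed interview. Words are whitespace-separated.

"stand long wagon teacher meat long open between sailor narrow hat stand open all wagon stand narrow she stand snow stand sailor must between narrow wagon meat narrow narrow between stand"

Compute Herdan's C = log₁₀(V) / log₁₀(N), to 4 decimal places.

0.7685

N = 31, V = 14.
log₁₀(V) = 1.146128, log₁₀(N) = 1.491362
C = 1.146128 / 1.491362 = 0.7685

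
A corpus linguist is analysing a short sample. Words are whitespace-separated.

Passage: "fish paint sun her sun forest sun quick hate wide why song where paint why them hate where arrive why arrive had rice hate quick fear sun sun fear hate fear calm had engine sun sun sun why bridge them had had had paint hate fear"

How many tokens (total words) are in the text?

Tokens: fish, paint, sun, her, sun, forest, sun, quick, hate, wide, why, song, where, paint, why, them, hate, where, arrive, why, arrive, had, rice, hate, quick, fear, sun, sun, fear, hate, fear, calm, had, engine, sun, sun, sun, why, bridge, them, had, had, had, paint, hate, fear
N = 46

46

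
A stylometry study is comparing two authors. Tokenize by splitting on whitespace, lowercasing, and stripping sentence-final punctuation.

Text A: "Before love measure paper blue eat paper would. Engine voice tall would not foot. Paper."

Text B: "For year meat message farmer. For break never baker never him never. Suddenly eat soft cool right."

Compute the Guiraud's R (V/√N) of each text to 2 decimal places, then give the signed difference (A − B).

A: V=12, N=15, R=3.10
B: V=14, N=17, R=3.40
Difference = 3.10 − 3.40 = -0.30

-0.30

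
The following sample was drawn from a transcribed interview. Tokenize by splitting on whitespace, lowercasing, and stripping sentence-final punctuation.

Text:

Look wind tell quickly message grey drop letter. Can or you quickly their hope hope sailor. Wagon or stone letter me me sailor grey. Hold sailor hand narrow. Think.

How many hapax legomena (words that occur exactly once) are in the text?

Frequencies: sailor:3, quickly:2, grey:2, letter:2, or:2, hope:2, me:2, look:1, wind:1, tell:1, message:1, drop:1, can:1, you:1, their:1, wagon:1, stone:1, hold:1, hand:1, narrow:1, … (1 more, each freq 1)
Hapax (freq=1): can, drop, hand, hold, look, message, narrow, stone, tell, their, think, wagon, wind, you

14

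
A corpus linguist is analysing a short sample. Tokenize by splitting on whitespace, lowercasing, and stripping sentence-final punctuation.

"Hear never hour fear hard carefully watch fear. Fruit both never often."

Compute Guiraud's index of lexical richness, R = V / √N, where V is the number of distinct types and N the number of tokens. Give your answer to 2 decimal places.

N = 12, V = 10.
√N = 3.464102
R = 10 / 3.464102 = 2.89

2.89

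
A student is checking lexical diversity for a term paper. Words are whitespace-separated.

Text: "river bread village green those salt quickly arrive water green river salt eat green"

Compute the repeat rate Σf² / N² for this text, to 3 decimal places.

Frequencies: green:3, river:2, salt:2, bread:1, village:1, those:1, quickly:1, arrive:1, water:1, eat:1
Σf² = 24; N² = 196
Repeat rate = 24 / 196 = 0.122

0.122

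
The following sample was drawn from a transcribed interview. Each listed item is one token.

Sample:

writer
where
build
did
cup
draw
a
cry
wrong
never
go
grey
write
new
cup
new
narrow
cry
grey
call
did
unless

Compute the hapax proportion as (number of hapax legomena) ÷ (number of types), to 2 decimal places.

Frequencies: did:2, cup:2, cry:2, grey:2, new:2, writer:1, where:1, build:1, draw:1, a:1, wrong:1, never:1, go:1, write:1, narrow:1, call:1, unless:1
Hapax count = 12; type count = 17.
Ratio = 12 / 17 = 0.71

0.71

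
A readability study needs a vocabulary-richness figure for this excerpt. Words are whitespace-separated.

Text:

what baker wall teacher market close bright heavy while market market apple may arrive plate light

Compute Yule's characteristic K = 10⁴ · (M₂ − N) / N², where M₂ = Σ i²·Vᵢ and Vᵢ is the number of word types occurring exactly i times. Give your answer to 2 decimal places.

Frequencies: market:3, what:1, baker:1, wall:1, teacher:1, close:1, bright:1, heavy:1, while:1, apple:1, may:1, arrive:1, plate:1, light:1
N = 16. Frequency spectrum: V_1=13, V_3=1
M₂ = 1²·13 + 3²·1 = 22
K = 10000 × (22 − 16) / 16² = 234.38

234.38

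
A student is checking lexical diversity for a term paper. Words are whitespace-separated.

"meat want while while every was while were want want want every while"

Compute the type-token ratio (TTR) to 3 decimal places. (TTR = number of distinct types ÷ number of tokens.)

N = 13 tokens, V = 6 types.
TTR = V / N = 6 / 13 = 0.462

0.462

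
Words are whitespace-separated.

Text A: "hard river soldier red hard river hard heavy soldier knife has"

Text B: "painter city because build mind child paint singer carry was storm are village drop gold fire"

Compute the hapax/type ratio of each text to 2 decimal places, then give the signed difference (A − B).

A: hapax=4, V=7, ratio=0.57
B: hapax=16, V=16, ratio=1.00
Difference = 0.57 − 1.00 = -0.43

-0.43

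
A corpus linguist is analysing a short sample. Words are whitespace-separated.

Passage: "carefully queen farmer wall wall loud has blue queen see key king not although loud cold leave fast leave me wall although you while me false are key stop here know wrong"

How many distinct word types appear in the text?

Distinct types: {although, are, blue, carefully, cold, false, farmer, fast, has, here, key, king, know, leave, loud, me, not, queen, see, stop, wall, while, wrong, you}
V = 24

24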